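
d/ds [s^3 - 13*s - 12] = 3*s^2 - 13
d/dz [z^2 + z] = 2*z + 1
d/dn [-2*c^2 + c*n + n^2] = c + 2*n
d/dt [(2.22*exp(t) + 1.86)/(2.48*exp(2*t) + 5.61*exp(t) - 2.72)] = (-(2.22*exp(t) + 1.86)*(4.96*exp(t) + 5.61) + 5.5056*exp(2*t) + 12.4542*exp(t) - 6.0384)*exp(t)/(2.48*exp(2*t) + 5.61*exp(t) - 2.72)^2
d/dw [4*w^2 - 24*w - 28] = 8*w - 24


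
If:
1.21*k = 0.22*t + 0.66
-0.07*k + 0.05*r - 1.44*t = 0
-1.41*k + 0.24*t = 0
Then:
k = -8.00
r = -1364.80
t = -47.00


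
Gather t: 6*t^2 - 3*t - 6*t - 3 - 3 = 6*t^2 - 9*t - 6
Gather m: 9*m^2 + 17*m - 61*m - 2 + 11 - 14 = 9*m^2 - 44*m - 5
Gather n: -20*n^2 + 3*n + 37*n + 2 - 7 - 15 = -20*n^2 + 40*n - 20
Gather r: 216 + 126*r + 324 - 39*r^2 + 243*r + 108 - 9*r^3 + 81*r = -9*r^3 - 39*r^2 + 450*r + 648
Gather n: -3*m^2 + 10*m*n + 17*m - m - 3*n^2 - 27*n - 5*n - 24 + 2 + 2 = -3*m^2 + 16*m - 3*n^2 + n*(10*m - 32) - 20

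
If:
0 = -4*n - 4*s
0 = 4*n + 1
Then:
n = -1/4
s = 1/4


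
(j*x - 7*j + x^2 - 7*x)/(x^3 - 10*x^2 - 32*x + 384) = (j*x - 7*j + x^2 - 7*x)/(x^3 - 10*x^2 - 32*x + 384)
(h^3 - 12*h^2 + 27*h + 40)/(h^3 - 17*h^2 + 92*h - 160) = (h + 1)/(h - 4)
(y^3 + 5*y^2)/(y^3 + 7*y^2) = (y + 5)/(y + 7)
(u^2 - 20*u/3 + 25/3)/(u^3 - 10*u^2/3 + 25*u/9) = 3*(u - 5)/(u*(3*u - 5))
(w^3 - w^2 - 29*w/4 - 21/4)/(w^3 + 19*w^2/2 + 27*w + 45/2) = (2*w^2 - 5*w - 7)/(2*(w^2 + 8*w + 15))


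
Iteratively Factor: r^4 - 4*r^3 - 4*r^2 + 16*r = (r - 4)*(r^3 - 4*r) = (r - 4)*(r + 2)*(r^2 - 2*r) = r*(r - 4)*(r + 2)*(r - 2)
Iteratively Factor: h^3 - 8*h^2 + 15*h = (h - 5)*(h^2 - 3*h) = h*(h - 5)*(h - 3)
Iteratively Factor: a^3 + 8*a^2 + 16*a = (a)*(a^2 + 8*a + 16) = a*(a + 4)*(a + 4)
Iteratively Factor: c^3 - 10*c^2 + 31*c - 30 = (c - 2)*(c^2 - 8*c + 15) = (c - 5)*(c - 2)*(c - 3)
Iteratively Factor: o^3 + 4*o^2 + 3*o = (o)*(o^2 + 4*o + 3) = o*(o + 1)*(o + 3)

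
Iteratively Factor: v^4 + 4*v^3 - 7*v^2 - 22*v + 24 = (v - 1)*(v^3 + 5*v^2 - 2*v - 24) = (v - 1)*(v + 3)*(v^2 + 2*v - 8) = (v - 1)*(v + 3)*(v + 4)*(v - 2)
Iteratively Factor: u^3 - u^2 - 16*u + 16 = (u + 4)*(u^2 - 5*u + 4) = (u - 4)*(u + 4)*(u - 1)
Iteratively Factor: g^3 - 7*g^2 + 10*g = (g)*(g^2 - 7*g + 10) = g*(g - 5)*(g - 2)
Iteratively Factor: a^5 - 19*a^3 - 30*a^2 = (a)*(a^4 - 19*a^2 - 30*a) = a*(a + 2)*(a^3 - 2*a^2 - 15*a) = a*(a + 2)*(a + 3)*(a^2 - 5*a) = a^2*(a + 2)*(a + 3)*(a - 5)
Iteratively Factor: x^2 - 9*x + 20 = (x - 5)*(x - 4)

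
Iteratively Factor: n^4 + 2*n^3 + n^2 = (n + 1)*(n^3 + n^2) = n*(n + 1)*(n^2 + n) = n*(n + 1)^2*(n)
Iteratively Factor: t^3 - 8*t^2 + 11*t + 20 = (t - 4)*(t^2 - 4*t - 5) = (t - 4)*(t + 1)*(t - 5)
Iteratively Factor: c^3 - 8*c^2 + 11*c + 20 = (c + 1)*(c^2 - 9*c + 20) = (c - 5)*(c + 1)*(c - 4)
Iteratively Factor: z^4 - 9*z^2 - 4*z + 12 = (z - 1)*(z^3 + z^2 - 8*z - 12) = (z - 1)*(z + 2)*(z^2 - z - 6) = (z - 1)*(z + 2)^2*(z - 3)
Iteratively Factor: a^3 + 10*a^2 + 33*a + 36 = (a + 4)*(a^2 + 6*a + 9) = (a + 3)*(a + 4)*(a + 3)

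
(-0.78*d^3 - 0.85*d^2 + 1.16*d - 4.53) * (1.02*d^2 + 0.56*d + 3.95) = -0.7956*d^5 - 1.3038*d^4 - 2.3738*d^3 - 7.3285*d^2 + 2.0452*d - 17.8935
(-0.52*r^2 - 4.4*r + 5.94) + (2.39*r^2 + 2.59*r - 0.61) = 1.87*r^2 - 1.81*r + 5.33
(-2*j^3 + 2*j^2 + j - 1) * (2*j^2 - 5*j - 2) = -4*j^5 + 14*j^4 - 4*j^3 - 11*j^2 + 3*j + 2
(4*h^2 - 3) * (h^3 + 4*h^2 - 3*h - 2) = 4*h^5 + 16*h^4 - 15*h^3 - 20*h^2 + 9*h + 6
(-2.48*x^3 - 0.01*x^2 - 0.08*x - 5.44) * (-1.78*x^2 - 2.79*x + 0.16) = 4.4144*x^5 + 6.937*x^4 - 0.2265*x^3 + 9.9048*x^2 + 15.1648*x - 0.8704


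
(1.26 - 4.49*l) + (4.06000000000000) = 5.32 - 4.49*l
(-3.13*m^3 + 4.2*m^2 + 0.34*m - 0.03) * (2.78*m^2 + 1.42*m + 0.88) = -8.7014*m^5 + 7.2314*m^4 + 4.1548*m^3 + 4.0954*m^2 + 0.2566*m - 0.0264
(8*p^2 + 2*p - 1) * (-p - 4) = -8*p^3 - 34*p^2 - 7*p + 4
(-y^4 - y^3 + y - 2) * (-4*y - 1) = 4*y^5 + 5*y^4 + y^3 - 4*y^2 + 7*y + 2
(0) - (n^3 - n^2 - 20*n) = -n^3 + n^2 + 20*n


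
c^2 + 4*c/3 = c*(c + 4/3)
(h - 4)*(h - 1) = h^2 - 5*h + 4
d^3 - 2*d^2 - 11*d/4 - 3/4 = (d - 3)*(d + 1/2)^2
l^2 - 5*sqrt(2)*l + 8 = (l - 4*sqrt(2))*(l - sqrt(2))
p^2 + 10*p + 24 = (p + 4)*(p + 6)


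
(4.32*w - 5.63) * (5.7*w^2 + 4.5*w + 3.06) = 24.624*w^3 - 12.651*w^2 - 12.1158*w - 17.2278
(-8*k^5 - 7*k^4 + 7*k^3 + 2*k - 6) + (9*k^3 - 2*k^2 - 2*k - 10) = -8*k^5 - 7*k^4 + 16*k^3 - 2*k^2 - 16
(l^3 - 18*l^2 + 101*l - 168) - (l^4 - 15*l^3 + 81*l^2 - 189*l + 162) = -l^4 + 16*l^3 - 99*l^2 + 290*l - 330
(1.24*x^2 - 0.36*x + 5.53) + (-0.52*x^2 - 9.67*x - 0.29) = 0.72*x^2 - 10.03*x + 5.24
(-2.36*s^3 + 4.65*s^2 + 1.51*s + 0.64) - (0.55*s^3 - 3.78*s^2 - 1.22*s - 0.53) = -2.91*s^3 + 8.43*s^2 + 2.73*s + 1.17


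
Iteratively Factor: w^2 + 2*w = (w)*(w + 2)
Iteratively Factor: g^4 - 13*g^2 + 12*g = (g - 3)*(g^3 + 3*g^2 - 4*g) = (g - 3)*(g + 4)*(g^2 - g) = g*(g - 3)*(g + 4)*(g - 1)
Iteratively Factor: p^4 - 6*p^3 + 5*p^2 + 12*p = (p + 1)*(p^3 - 7*p^2 + 12*p) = p*(p + 1)*(p^2 - 7*p + 12) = p*(p - 4)*(p + 1)*(p - 3)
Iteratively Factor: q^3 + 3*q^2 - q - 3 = (q + 1)*(q^2 + 2*q - 3) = (q - 1)*(q + 1)*(q + 3)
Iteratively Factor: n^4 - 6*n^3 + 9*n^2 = (n)*(n^3 - 6*n^2 + 9*n) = n^2*(n^2 - 6*n + 9) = n^2*(n - 3)*(n - 3)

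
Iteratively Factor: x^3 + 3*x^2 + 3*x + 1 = (x + 1)*(x^2 + 2*x + 1) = (x + 1)^2*(x + 1)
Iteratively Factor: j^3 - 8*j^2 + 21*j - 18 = (j - 2)*(j^2 - 6*j + 9) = (j - 3)*(j - 2)*(j - 3)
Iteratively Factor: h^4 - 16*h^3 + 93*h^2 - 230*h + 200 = (h - 2)*(h^3 - 14*h^2 + 65*h - 100) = (h - 4)*(h - 2)*(h^2 - 10*h + 25) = (h - 5)*(h - 4)*(h - 2)*(h - 5)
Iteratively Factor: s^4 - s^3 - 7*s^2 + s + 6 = (s - 3)*(s^3 + 2*s^2 - s - 2) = (s - 3)*(s + 2)*(s^2 - 1) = (s - 3)*(s + 1)*(s + 2)*(s - 1)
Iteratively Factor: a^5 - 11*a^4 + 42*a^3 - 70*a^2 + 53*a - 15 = (a - 3)*(a^4 - 8*a^3 + 18*a^2 - 16*a + 5) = (a - 3)*(a - 1)*(a^3 - 7*a^2 + 11*a - 5) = (a - 3)*(a - 1)^2*(a^2 - 6*a + 5) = (a - 5)*(a - 3)*(a - 1)^2*(a - 1)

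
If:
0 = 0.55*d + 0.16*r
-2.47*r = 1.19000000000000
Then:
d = 0.14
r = -0.48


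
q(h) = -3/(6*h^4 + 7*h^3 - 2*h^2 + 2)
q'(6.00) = 0.00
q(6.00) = 0.00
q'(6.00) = 0.00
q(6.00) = 0.00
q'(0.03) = -0.08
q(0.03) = -1.50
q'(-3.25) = -0.01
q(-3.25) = -0.01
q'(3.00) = 0.01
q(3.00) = -0.00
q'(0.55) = 2.53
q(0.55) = -0.97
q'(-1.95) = -0.32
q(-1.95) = -0.10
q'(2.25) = 0.02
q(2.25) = -0.01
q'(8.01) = 0.00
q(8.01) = -0.00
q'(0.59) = 2.46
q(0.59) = -0.86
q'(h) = -3*(-24*h^3 - 21*h^2 + 4*h)/(6*h^4 + 7*h^3 - 2*h^2 + 2)^2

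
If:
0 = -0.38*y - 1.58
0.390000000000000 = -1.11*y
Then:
No Solution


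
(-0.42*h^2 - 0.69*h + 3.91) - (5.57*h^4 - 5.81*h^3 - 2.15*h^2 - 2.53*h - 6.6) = -5.57*h^4 + 5.81*h^3 + 1.73*h^2 + 1.84*h + 10.51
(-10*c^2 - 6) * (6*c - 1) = -60*c^3 + 10*c^2 - 36*c + 6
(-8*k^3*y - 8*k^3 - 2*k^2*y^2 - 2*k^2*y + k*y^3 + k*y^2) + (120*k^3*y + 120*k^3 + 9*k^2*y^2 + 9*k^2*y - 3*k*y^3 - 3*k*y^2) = 112*k^3*y + 112*k^3 + 7*k^2*y^2 + 7*k^2*y - 2*k*y^3 - 2*k*y^2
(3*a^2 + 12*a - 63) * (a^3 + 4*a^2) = 3*a^5 + 24*a^4 - 15*a^3 - 252*a^2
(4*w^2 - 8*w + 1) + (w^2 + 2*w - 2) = 5*w^2 - 6*w - 1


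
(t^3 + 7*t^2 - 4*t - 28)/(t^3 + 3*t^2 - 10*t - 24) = (t^2 + 5*t - 14)/(t^2 + t - 12)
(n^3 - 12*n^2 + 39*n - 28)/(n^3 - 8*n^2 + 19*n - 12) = (n - 7)/(n - 3)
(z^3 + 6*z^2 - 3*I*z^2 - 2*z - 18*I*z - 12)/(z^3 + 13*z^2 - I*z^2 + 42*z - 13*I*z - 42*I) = (z - 2*I)/(z + 7)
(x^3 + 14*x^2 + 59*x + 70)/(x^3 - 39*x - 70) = (x + 7)/(x - 7)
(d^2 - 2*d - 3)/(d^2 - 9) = (d + 1)/(d + 3)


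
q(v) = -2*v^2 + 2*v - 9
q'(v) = 2 - 4*v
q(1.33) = -9.88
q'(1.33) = -3.32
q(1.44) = -10.27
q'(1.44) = -3.76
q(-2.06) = -21.61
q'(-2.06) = 10.24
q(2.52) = -16.66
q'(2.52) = -8.08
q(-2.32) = -24.40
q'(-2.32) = 11.28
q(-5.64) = -83.90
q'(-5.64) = 24.56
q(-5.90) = -90.42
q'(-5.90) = 25.60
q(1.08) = -9.17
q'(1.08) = -2.32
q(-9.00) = -189.00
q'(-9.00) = 38.00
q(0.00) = -9.00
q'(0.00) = 2.00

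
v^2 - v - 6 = (v - 3)*(v + 2)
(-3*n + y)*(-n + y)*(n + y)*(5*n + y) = 15*n^4 - 2*n^3*y - 16*n^2*y^2 + 2*n*y^3 + y^4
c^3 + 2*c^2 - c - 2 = (c - 1)*(c + 1)*(c + 2)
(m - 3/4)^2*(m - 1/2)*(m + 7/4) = m^4 - m^3/4 - 35*m^2/16 + 129*m/64 - 63/128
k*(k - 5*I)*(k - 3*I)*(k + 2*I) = k^4 - 6*I*k^3 + k^2 - 30*I*k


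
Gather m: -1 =-1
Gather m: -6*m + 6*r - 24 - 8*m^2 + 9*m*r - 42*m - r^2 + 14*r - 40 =-8*m^2 + m*(9*r - 48) - r^2 + 20*r - 64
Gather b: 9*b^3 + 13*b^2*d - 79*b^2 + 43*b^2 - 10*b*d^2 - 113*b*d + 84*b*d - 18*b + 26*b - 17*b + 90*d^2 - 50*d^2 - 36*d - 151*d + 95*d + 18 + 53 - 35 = 9*b^3 + b^2*(13*d - 36) + b*(-10*d^2 - 29*d - 9) + 40*d^2 - 92*d + 36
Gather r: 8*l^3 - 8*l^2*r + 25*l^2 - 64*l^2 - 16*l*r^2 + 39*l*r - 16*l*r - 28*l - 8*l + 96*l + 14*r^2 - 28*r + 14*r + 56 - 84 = 8*l^3 - 39*l^2 + 60*l + r^2*(14 - 16*l) + r*(-8*l^2 + 23*l - 14) - 28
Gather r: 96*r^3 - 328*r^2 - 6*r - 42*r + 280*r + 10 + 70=96*r^3 - 328*r^2 + 232*r + 80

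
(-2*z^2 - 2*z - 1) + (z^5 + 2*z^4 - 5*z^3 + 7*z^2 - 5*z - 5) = z^5 + 2*z^4 - 5*z^3 + 5*z^2 - 7*z - 6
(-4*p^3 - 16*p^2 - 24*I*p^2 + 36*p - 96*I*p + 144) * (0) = 0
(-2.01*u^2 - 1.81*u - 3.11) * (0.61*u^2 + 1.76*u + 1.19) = -1.2261*u^4 - 4.6417*u^3 - 7.4746*u^2 - 7.6275*u - 3.7009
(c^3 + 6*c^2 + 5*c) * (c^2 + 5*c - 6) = c^5 + 11*c^4 + 29*c^3 - 11*c^2 - 30*c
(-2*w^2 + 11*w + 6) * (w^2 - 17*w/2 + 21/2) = -2*w^4 + 28*w^3 - 217*w^2/2 + 129*w/2 + 63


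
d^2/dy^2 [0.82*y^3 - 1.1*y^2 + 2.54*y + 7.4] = 4.92*y - 2.2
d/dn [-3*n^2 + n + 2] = 1 - 6*n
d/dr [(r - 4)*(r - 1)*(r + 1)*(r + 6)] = 4*r^3 + 6*r^2 - 50*r - 2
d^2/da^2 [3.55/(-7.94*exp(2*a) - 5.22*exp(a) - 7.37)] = (-3.55*(15.88*exp(a) + 5.22)*(31.76*exp(a) + 10.44)*exp(a) + (112.748*exp(a) + 18.531)*(7.94*exp(2*a) + 5.22*exp(a) + 7.37))*exp(a)/(7.94*exp(2*a) + 5.22*exp(a) + 7.37)^3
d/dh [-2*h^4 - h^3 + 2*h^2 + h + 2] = -8*h^3 - 3*h^2 + 4*h + 1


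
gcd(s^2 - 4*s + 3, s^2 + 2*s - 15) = s - 3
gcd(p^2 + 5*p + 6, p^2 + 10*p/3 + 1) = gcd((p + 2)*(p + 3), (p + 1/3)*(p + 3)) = p + 3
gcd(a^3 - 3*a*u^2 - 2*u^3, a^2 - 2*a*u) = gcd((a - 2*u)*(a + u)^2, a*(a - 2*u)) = -a + 2*u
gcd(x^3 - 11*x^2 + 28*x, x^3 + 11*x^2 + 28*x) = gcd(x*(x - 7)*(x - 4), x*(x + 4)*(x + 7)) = x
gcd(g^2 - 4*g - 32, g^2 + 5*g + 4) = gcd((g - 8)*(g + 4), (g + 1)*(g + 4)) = g + 4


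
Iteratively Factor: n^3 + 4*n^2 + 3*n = (n)*(n^2 + 4*n + 3) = n*(n + 1)*(n + 3)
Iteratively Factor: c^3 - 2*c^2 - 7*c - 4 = (c - 4)*(c^2 + 2*c + 1) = (c - 4)*(c + 1)*(c + 1)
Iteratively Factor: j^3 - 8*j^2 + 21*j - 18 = (j - 3)*(j^2 - 5*j + 6) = (j - 3)^2*(j - 2)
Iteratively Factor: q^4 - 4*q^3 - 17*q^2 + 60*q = (q + 4)*(q^3 - 8*q^2 + 15*q) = (q - 3)*(q + 4)*(q^2 - 5*q) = q*(q - 3)*(q + 4)*(q - 5)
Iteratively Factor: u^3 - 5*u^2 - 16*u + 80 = (u - 5)*(u^2 - 16) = (u - 5)*(u + 4)*(u - 4)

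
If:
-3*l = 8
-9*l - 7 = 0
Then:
No Solution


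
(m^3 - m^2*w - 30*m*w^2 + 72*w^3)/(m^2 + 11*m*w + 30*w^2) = (m^2 - 7*m*w + 12*w^2)/(m + 5*w)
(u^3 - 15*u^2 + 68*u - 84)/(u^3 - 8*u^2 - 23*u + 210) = (u - 2)/(u + 5)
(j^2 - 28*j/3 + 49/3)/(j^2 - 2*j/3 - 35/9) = 3*(j - 7)/(3*j + 5)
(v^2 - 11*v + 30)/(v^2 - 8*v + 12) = (v - 5)/(v - 2)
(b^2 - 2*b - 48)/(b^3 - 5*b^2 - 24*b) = (b + 6)/(b*(b + 3))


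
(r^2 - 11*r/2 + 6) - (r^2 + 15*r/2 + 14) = -13*r - 8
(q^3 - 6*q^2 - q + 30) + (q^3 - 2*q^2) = 2*q^3 - 8*q^2 - q + 30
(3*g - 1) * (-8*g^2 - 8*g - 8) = -24*g^3 - 16*g^2 - 16*g + 8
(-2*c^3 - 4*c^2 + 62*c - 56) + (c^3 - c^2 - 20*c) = -c^3 - 5*c^2 + 42*c - 56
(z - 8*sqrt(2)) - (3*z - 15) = -2*z - 8*sqrt(2) + 15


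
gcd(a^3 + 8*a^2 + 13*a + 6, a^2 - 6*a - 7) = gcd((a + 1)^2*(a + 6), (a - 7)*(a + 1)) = a + 1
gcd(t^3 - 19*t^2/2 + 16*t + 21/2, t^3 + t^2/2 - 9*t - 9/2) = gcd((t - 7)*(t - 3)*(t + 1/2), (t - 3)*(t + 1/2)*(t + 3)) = t^2 - 5*t/2 - 3/2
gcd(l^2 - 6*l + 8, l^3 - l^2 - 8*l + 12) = l - 2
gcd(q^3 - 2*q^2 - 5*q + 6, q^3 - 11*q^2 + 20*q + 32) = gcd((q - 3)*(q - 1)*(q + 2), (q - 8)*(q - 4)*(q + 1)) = 1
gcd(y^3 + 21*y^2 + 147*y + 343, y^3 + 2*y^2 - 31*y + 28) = y + 7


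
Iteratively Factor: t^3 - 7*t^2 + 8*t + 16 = (t - 4)*(t^2 - 3*t - 4) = (t - 4)*(t + 1)*(t - 4)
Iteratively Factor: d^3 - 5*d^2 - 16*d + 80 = (d - 4)*(d^2 - d - 20) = (d - 5)*(d - 4)*(d + 4)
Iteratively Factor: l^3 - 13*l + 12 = (l + 4)*(l^2 - 4*l + 3) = (l - 1)*(l + 4)*(l - 3)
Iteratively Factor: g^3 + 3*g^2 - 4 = (g + 2)*(g^2 + g - 2) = (g + 2)^2*(g - 1)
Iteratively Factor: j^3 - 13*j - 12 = (j + 1)*(j^2 - j - 12) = (j + 1)*(j + 3)*(j - 4)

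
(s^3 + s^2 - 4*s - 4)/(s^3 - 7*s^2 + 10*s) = (s^2 + 3*s + 2)/(s*(s - 5))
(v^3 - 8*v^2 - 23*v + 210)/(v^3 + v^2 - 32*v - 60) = (v - 7)/(v + 2)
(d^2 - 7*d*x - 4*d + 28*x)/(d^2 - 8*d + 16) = (d - 7*x)/(d - 4)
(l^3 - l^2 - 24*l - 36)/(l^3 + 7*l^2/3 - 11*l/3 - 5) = 3*(l^2 - 4*l - 12)/(3*l^2 - 2*l - 5)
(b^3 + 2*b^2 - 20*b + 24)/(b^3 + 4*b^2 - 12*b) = (b - 2)/b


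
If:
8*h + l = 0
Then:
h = -l/8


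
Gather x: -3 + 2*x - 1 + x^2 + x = x^2 + 3*x - 4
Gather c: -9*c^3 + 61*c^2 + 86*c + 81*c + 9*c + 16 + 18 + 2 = -9*c^3 + 61*c^2 + 176*c + 36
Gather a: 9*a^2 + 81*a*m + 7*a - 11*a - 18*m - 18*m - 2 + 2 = 9*a^2 + a*(81*m - 4) - 36*m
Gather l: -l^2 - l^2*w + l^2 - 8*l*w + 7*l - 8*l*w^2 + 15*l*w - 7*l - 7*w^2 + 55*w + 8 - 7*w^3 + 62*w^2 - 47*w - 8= -l^2*w + l*(-8*w^2 + 7*w) - 7*w^3 + 55*w^2 + 8*w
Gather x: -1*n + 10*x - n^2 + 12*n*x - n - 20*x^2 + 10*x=-n^2 - 2*n - 20*x^2 + x*(12*n + 20)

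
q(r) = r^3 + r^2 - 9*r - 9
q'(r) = 3*r^2 + 2*r - 9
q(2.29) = -12.36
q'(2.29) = 11.31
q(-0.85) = -1.24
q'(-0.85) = -8.53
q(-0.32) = -6.05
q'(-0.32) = -9.33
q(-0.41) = -5.21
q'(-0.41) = -9.32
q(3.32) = 8.74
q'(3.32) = 30.71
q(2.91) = -2.08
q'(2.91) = 22.22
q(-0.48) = -4.56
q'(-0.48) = -9.27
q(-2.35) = 4.69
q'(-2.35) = 2.87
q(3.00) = 0.00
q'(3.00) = 24.00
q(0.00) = -9.00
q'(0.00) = -9.00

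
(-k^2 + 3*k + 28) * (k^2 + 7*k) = -k^4 - 4*k^3 + 49*k^2 + 196*k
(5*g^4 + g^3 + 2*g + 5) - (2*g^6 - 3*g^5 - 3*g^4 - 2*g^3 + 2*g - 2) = -2*g^6 + 3*g^5 + 8*g^4 + 3*g^3 + 7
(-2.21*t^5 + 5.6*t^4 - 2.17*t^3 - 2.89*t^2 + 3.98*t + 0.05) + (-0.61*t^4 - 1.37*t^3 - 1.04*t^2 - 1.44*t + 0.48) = -2.21*t^5 + 4.99*t^4 - 3.54*t^3 - 3.93*t^2 + 2.54*t + 0.53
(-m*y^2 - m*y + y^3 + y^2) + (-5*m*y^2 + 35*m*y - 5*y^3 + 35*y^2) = -6*m*y^2 + 34*m*y - 4*y^3 + 36*y^2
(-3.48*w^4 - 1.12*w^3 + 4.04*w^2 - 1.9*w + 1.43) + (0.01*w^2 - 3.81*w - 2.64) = -3.48*w^4 - 1.12*w^3 + 4.05*w^2 - 5.71*w - 1.21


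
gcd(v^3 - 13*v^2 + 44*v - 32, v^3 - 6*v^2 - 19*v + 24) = v^2 - 9*v + 8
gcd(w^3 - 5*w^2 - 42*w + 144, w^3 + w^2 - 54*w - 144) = w^2 - 2*w - 48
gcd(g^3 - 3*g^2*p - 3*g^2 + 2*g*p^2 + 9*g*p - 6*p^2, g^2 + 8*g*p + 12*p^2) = 1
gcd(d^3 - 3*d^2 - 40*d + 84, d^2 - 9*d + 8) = 1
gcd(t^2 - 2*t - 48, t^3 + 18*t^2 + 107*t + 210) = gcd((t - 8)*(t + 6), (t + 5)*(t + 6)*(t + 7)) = t + 6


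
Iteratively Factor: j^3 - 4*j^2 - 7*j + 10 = (j + 2)*(j^2 - 6*j + 5) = (j - 5)*(j + 2)*(j - 1)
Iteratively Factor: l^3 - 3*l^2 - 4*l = (l - 4)*(l^2 + l) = l*(l - 4)*(l + 1)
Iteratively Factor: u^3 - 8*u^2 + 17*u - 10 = (u - 1)*(u^2 - 7*u + 10) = (u - 5)*(u - 1)*(u - 2)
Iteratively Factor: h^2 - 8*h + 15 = (h - 3)*(h - 5)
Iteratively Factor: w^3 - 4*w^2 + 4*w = (w - 2)*(w^2 - 2*w) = w*(w - 2)*(w - 2)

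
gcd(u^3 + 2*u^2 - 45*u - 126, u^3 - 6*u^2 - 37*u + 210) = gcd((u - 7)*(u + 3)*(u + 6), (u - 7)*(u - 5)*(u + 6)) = u^2 - u - 42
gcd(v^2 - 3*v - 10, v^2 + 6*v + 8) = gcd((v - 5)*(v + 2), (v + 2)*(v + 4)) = v + 2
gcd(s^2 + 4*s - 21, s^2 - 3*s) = s - 3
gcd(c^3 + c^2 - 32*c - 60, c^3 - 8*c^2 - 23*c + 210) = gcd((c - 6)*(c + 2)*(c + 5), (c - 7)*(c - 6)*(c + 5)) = c^2 - c - 30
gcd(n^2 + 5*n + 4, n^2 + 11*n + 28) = n + 4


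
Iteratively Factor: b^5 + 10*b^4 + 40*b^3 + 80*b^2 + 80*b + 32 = (b + 2)*(b^4 + 8*b^3 + 24*b^2 + 32*b + 16) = (b + 2)^2*(b^3 + 6*b^2 + 12*b + 8) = (b + 2)^3*(b^2 + 4*b + 4) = (b + 2)^4*(b + 2)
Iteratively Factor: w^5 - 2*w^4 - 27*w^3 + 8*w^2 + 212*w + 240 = (w + 3)*(w^4 - 5*w^3 - 12*w^2 + 44*w + 80) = (w + 2)*(w + 3)*(w^3 - 7*w^2 + 2*w + 40) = (w + 2)^2*(w + 3)*(w^2 - 9*w + 20) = (w - 4)*(w + 2)^2*(w + 3)*(w - 5)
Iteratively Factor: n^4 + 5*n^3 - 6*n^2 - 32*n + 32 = (n + 4)*(n^3 + n^2 - 10*n + 8) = (n - 2)*(n + 4)*(n^2 + 3*n - 4) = (n - 2)*(n - 1)*(n + 4)*(n + 4)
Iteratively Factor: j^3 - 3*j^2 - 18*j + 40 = (j - 2)*(j^2 - j - 20) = (j - 5)*(j - 2)*(j + 4)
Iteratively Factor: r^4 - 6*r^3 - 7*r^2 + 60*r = (r + 3)*(r^3 - 9*r^2 + 20*r) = (r - 4)*(r + 3)*(r^2 - 5*r) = r*(r - 4)*(r + 3)*(r - 5)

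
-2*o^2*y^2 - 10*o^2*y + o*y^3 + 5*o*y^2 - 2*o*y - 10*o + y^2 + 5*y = (-2*o + y)*(y + 5)*(o*y + 1)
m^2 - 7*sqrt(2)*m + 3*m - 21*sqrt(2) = (m + 3)*(m - 7*sqrt(2))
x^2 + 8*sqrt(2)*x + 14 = (x + sqrt(2))*(x + 7*sqrt(2))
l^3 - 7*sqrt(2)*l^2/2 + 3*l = l*(l - 3*sqrt(2))*(l - sqrt(2)/2)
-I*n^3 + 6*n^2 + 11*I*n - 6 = (n + 2*I)*(n + 3*I)*(-I*n + 1)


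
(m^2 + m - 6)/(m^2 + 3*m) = (m - 2)/m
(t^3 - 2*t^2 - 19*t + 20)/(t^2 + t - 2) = (t^2 - t - 20)/(t + 2)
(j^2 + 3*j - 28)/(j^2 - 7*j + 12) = (j + 7)/(j - 3)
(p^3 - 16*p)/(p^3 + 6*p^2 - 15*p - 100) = p*(p + 4)/(p^2 + 10*p + 25)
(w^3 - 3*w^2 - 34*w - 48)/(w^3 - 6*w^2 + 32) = (w^2 - 5*w - 24)/(w^2 - 8*w + 16)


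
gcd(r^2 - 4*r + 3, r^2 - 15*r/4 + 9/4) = r - 3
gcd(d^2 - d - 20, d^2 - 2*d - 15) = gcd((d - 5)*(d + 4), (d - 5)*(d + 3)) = d - 5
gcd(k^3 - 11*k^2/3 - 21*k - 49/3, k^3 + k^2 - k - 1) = k + 1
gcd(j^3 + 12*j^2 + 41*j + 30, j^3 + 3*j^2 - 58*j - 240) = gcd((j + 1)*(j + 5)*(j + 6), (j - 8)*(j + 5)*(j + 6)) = j^2 + 11*j + 30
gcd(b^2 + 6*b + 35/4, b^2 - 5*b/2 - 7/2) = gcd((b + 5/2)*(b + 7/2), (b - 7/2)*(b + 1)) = 1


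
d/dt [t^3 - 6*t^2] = 3*t*(t - 4)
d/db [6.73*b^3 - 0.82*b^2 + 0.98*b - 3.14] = 20.19*b^2 - 1.64*b + 0.98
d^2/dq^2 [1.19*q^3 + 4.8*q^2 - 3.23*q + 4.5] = 7.14*q + 9.6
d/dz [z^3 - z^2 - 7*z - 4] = 3*z^2 - 2*z - 7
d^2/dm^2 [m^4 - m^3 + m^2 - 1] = 12*m^2 - 6*m + 2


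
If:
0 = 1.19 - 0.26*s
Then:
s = 4.58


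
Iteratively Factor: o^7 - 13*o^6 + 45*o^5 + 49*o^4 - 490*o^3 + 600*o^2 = (o)*(o^6 - 13*o^5 + 45*o^4 + 49*o^3 - 490*o^2 + 600*o) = o*(o - 5)*(o^5 - 8*o^4 + 5*o^3 + 74*o^2 - 120*o) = o^2*(o - 5)*(o^4 - 8*o^3 + 5*o^2 + 74*o - 120) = o^2*(o - 5)*(o + 3)*(o^3 - 11*o^2 + 38*o - 40) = o^2*(o - 5)^2*(o + 3)*(o^2 - 6*o + 8) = o^2*(o - 5)^2*(o - 4)*(o + 3)*(o - 2)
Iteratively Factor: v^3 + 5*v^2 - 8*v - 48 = (v + 4)*(v^2 + v - 12) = (v - 3)*(v + 4)*(v + 4)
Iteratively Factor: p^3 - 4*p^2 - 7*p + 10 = (p + 2)*(p^2 - 6*p + 5) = (p - 5)*(p + 2)*(p - 1)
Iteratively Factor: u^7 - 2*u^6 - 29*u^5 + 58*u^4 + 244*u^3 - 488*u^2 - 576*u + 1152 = (u - 2)*(u^6 - 29*u^4 + 244*u^2 - 576) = (u - 2)^2*(u^5 + 2*u^4 - 25*u^3 - 50*u^2 + 144*u + 288) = (u - 3)*(u - 2)^2*(u^4 + 5*u^3 - 10*u^2 - 80*u - 96) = (u - 3)*(u - 2)^2*(u + 2)*(u^3 + 3*u^2 - 16*u - 48) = (u - 3)*(u - 2)^2*(u + 2)*(u + 4)*(u^2 - u - 12) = (u - 3)*(u - 2)^2*(u + 2)*(u + 3)*(u + 4)*(u - 4)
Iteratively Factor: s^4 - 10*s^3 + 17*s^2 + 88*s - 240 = (s - 5)*(s^3 - 5*s^2 - 8*s + 48) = (s - 5)*(s - 4)*(s^2 - s - 12) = (s - 5)*(s - 4)^2*(s + 3)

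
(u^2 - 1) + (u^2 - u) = 2*u^2 - u - 1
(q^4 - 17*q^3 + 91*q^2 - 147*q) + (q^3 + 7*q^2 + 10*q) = q^4 - 16*q^3 + 98*q^2 - 137*q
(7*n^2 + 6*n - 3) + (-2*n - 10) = 7*n^2 + 4*n - 13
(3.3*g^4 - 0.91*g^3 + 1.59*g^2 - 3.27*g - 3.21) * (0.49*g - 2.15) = 1.617*g^5 - 7.5409*g^4 + 2.7356*g^3 - 5.0208*g^2 + 5.4576*g + 6.9015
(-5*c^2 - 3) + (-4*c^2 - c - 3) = -9*c^2 - c - 6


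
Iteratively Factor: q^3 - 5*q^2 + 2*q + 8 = (q - 4)*(q^2 - q - 2) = (q - 4)*(q - 2)*(q + 1)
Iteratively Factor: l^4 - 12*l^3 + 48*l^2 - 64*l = (l - 4)*(l^3 - 8*l^2 + 16*l) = l*(l - 4)*(l^2 - 8*l + 16) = l*(l - 4)^2*(l - 4)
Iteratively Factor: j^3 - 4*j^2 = (j)*(j^2 - 4*j) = j*(j - 4)*(j)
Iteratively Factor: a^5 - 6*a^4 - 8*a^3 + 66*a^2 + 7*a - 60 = (a - 4)*(a^4 - 2*a^3 - 16*a^2 + 2*a + 15) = (a - 5)*(a - 4)*(a^3 + 3*a^2 - a - 3) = (a - 5)*(a - 4)*(a + 1)*(a^2 + 2*a - 3) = (a - 5)*(a - 4)*(a + 1)*(a + 3)*(a - 1)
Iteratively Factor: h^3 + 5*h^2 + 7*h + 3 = (h + 3)*(h^2 + 2*h + 1) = (h + 1)*(h + 3)*(h + 1)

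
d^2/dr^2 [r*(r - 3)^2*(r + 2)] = 12*r^2 - 24*r - 6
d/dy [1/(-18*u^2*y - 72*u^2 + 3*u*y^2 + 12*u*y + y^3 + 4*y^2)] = (18*u^2 - 6*u*y - 12*u - 3*y^2 - 8*y)/(-18*u^2*y - 72*u^2 + 3*u*y^2 + 12*u*y + y^3 + 4*y^2)^2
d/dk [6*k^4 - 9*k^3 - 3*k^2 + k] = 24*k^3 - 27*k^2 - 6*k + 1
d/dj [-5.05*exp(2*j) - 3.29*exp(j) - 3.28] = (-10.1*exp(j) - 3.29)*exp(j)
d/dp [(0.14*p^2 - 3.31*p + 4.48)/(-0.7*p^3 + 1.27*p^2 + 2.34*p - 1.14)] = (0.098*p^4 - 4.634*p^3 + 13.9393*p^2 - 11.6984*p - 6.7098)/(0.49*p^6 - 1.778*p^5 - 1.6631*p^4 + 7.5396*p^3 + 2.58*p^2 - 5.3352*p + 1.2996)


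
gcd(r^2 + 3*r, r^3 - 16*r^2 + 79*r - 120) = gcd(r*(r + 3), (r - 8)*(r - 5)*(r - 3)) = 1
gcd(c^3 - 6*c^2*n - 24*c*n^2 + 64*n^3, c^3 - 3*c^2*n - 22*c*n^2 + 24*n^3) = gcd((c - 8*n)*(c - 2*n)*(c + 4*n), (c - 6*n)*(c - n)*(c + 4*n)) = c + 4*n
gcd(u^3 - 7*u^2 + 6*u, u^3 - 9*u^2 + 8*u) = u^2 - u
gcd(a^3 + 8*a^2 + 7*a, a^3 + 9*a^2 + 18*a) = a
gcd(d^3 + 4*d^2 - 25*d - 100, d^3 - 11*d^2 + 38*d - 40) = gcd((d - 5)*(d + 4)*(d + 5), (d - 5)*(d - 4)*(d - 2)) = d - 5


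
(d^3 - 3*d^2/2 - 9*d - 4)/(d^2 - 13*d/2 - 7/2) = (d^2 - 2*d - 8)/(d - 7)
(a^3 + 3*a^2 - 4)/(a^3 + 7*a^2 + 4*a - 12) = (a + 2)/(a + 6)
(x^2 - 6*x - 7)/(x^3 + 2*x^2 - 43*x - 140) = (x + 1)/(x^2 + 9*x + 20)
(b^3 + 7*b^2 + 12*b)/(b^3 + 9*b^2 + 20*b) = (b + 3)/(b + 5)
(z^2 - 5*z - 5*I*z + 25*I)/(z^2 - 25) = (z - 5*I)/(z + 5)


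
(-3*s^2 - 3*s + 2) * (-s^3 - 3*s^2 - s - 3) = 3*s^5 + 12*s^4 + 10*s^3 + 6*s^2 + 7*s - 6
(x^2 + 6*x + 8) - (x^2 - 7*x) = 13*x + 8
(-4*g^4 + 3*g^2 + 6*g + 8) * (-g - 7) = 4*g^5 + 28*g^4 - 3*g^3 - 27*g^2 - 50*g - 56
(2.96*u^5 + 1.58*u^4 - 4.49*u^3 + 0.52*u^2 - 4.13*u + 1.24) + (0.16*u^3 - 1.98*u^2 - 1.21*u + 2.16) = 2.96*u^5 + 1.58*u^4 - 4.33*u^3 - 1.46*u^2 - 5.34*u + 3.4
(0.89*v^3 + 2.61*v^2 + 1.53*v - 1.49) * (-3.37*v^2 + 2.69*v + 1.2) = -2.9993*v^5 - 6.4016*v^4 + 2.9328*v^3 + 12.269*v^2 - 2.1721*v - 1.788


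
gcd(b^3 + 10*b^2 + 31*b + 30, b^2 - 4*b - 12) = b + 2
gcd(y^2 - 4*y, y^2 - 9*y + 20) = y - 4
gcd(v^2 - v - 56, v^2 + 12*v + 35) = v + 7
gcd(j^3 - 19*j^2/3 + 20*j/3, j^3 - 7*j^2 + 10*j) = j^2 - 5*j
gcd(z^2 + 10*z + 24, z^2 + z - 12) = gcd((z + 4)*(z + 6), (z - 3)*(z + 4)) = z + 4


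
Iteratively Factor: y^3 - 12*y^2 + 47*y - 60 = (y - 3)*(y^2 - 9*y + 20) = (y - 4)*(y - 3)*(y - 5)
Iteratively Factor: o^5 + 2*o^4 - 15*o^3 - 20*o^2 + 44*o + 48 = (o + 1)*(o^4 + o^3 - 16*o^2 - 4*o + 48) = (o + 1)*(o + 2)*(o^3 - o^2 - 14*o + 24) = (o - 2)*(o + 1)*(o + 2)*(o^2 + o - 12) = (o - 2)*(o + 1)*(o + 2)*(o + 4)*(o - 3)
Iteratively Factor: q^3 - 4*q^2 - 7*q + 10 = (q - 5)*(q^2 + q - 2) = (q - 5)*(q - 1)*(q + 2)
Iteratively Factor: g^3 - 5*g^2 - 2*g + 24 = (g - 3)*(g^2 - 2*g - 8) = (g - 4)*(g - 3)*(g + 2)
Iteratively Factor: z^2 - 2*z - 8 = (z + 2)*(z - 4)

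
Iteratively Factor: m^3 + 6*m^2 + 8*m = (m)*(m^2 + 6*m + 8) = m*(m + 4)*(m + 2)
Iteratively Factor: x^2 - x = (x)*(x - 1)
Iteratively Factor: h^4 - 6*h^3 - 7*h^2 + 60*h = (h - 4)*(h^3 - 2*h^2 - 15*h) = (h - 5)*(h - 4)*(h^2 + 3*h) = (h - 5)*(h - 4)*(h + 3)*(h)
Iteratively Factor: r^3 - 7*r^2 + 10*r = (r)*(r^2 - 7*r + 10) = r*(r - 5)*(r - 2)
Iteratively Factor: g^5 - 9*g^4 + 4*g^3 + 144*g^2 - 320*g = (g + 4)*(g^4 - 13*g^3 + 56*g^2 - 80*g) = g*(g + 4)*(g^3 - 13*g^2 + 56*g - 80) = g*(g - 4)*(g + 4)*(g^2 - 9*g + 20) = g*(g - 4)^2*(g + 4)*(g - 5)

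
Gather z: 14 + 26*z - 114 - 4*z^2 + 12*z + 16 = -4*z^2 + 38*z - 84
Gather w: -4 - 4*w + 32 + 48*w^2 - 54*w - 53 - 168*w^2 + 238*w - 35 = -120*w^2 + 180*w - 60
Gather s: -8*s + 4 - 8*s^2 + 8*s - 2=2 - 8*s^2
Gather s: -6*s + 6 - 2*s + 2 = 8 - 8*s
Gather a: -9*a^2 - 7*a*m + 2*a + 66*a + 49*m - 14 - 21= -9*a^2 + a*(68 - 7*m) + 49*m - 35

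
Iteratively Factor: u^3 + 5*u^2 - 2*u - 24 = (u + 3)*(u^2 + 2*u - 8) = (u - 2)*(u + 3)*(u + 4)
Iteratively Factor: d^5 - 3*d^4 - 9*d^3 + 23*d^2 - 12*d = (d)*(d^4 - 3*d^3 - 9*d^2 + 23*d - 12) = d*(d - 1)*(d^3 - 2*d^2 - 11*d + 12) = d*(d - 1)*(d + 3)*(d^2 - 5*d + 4) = d*(d - 4)*(d - 1)*(d + 3)*(d - 1)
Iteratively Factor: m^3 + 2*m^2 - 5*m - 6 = (m - 2)*(m^2 + 4*m + 3) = (m - 2)*(m + 3)*(m + 1)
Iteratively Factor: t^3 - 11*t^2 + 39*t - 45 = (t - 3)*(t^2 - 8*t + 15) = (t - 3)^2*(t - 5)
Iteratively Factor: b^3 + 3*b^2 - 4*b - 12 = (b - 2)*(b^2 + 5*b + 6) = (b - 2)*(b + 3)*(b + 2)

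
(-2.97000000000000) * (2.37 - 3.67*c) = 10.8999*c - 7.0389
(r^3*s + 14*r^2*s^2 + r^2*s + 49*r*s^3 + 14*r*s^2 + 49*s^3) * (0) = 0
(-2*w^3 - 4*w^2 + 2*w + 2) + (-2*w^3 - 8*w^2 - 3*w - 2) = -4*w^3 - 12*w^2 - w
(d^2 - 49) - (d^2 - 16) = -33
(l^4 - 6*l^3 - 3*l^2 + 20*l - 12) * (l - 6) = l^5 - 12*l^4 + 33*l^3 + 38*l^2 - 132*l + 72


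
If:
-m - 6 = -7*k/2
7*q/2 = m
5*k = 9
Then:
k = 9/5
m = 3/10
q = 3/35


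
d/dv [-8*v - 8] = -8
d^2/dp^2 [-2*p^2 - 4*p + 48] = -4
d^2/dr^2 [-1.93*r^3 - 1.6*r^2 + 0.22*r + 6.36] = -11.58*r - 3.2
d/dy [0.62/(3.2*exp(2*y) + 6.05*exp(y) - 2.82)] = (-3.968*exp(y) - 3.751)*exp(y)/(3.2*exp(2*y) + 6.05*exp(y) - 2.82)^2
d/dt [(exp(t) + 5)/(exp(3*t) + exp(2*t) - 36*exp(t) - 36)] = (-(exp(t) + 5)*(3*exp(2*t) + 2*exp(t) - 36) + exp(3*t) + exp(2*t) - 36*exp(t) - 36)*exp(t)/(exp(3*t) + exp(2*t) - 36*exp(t) - 36)^2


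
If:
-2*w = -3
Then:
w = 3/2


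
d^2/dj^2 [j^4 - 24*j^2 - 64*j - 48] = 12*j^2 - 48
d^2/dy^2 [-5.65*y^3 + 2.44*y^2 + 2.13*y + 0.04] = 4.88 - 33.9*y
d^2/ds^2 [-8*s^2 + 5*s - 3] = -16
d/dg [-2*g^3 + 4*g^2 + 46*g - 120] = -6*g^2 + 8*g + 46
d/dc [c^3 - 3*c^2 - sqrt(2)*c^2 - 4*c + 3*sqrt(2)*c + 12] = 3*c^2 - 6*c - 2*sqrt(2)*c - 4 + 3*sqrt(2)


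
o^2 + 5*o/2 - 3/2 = (o - 1/2)*(o + 3)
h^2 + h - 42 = (h - 6)*(h + 7)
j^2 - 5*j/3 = j*(j - 5/3)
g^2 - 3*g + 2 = (g - 2)*(g - 1)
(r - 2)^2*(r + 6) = r^3 + 2*r^2 - 20*r + 24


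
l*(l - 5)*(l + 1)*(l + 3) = l^4 - l^3 - 17*l^2 - 15*l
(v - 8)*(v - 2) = v^2 - 10*v + 16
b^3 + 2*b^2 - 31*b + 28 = (b - 4)*(b - 1)*(b + 7)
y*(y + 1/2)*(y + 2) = y^3 + 5*y^2/2 + y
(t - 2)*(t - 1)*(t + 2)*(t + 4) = t^4 + 3*t^3 - 8*t^2 - 12*t + 16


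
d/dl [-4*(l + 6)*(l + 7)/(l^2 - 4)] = 4*(13*l^2 + 92*l + 52)/(l^4 - 8*l^2 + 16)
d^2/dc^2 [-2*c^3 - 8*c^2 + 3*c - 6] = -12*c - 16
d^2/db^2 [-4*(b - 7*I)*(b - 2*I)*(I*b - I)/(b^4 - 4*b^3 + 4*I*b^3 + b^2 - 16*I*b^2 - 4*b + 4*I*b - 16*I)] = (-8*I*b^9 + b^8*(-216 + 24*I) + b^7*(1584 - 264*I) + b^6*(-6456 - 1000*I) + b^5*(23832 - 1392*I) + b^4*(-50688 + 16656*I) + b^3*(66120 - 38864*I) + b^2*(-49536 + 16176*I) + b*(51264 + 96960*I) + 19200 - 42496*I)/(b^12 + b^11*(-12 + 12*I) + b^10*(3 - 144*I) + b^9*(476 + 548*I) + b^8*(-2301 - 432*I) + b^7*(4572 - 1500*I) + b^6*(-6911 + 3664*I) + b^5*(10740 - 7668*I) + b^4*(-6912 + 12144*I) + b^3*(9728 - 8704*I) + b^2*(-2304 + 12288*I) + b*(3072 - 3072*I) + 4096*I)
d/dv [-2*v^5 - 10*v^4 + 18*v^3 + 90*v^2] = 2*v*(-5*v^3 - 20*v^2 + 27*v + 90)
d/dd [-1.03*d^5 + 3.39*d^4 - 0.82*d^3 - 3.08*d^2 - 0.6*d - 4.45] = -5.15*d^4 + 13.56*d^3 - 2.46*d^2 - 6.16*d - 0.6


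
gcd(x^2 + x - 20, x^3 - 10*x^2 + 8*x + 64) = x - 4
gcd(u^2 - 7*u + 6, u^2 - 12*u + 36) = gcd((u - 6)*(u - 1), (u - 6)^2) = u - 6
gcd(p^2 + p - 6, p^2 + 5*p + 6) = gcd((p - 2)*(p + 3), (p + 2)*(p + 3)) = p + 3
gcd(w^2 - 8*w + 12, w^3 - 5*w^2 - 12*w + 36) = w^2 - 8*w + 12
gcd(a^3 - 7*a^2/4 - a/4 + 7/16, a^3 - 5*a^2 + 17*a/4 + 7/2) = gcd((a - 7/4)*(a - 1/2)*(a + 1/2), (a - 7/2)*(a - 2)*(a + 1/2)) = a + 1/2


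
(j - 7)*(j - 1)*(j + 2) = j^3 - 6*j^2 - 9*j + 14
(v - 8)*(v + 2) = v^2 - 6*v - 16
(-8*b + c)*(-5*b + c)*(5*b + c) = 200*b^3 - 25*b^2*c - 8*b*c^2 + c^3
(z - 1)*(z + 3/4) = z^2 - z/4 - 3/4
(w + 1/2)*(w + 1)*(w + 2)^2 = w^4 + 11*w^3/2 + 21*w^2/2 + 8*w + 2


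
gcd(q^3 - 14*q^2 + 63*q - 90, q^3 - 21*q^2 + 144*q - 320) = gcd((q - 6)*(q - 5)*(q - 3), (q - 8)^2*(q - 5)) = q - 5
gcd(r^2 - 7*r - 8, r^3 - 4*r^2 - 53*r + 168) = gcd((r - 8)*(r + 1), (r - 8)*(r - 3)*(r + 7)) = r - 8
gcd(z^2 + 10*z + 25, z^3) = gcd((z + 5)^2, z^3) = 1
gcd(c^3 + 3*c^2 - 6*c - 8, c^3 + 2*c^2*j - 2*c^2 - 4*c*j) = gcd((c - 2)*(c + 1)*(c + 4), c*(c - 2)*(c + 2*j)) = c - 2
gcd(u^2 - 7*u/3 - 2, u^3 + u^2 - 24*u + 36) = u - 3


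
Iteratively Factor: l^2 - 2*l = (l)*(l - 2)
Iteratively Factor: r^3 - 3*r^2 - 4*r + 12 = (r - 2)*(r^2 - r - 6) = (r - 2)*(r + 2)*(r - 3)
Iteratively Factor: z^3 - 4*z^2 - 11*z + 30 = (z + 3)*(z^2 - 7*z + 10) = (z - 5)*(z + 3)*(z - 2)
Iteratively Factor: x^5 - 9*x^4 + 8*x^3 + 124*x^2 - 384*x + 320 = (x - 5)*(x^4 - 4*x^3 - 12*x^2 + 64*x - 64) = (x - 5)*(x + 4)*(x^3 - 8*x^2 + 20*x - 16) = (x - 5)*(x - 2)*(x + 4)*(x^2 - 6*x + 8) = (x - 5)*(x - 2)^2*(x + 4)*(x - 4)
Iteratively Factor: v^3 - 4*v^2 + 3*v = (v - 3)*(v^2 - v) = (v - 3)*(v - 1)*(v)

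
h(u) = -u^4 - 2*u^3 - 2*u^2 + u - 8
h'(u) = -4*u^3 - 6*u^2 - 4*u + 1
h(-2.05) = -18.89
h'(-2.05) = 18.45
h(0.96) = -11.50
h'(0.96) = -11.91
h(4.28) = -532.73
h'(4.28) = -439.64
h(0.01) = -7.99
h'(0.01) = 0.96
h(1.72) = -31.13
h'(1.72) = -43.98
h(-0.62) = -9.06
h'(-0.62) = 2.13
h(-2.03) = -18.52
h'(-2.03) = 17.86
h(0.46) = -8.20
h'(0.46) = -2.50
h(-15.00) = -44348.00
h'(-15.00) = 12211.00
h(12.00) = -24476.00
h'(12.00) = -7823.00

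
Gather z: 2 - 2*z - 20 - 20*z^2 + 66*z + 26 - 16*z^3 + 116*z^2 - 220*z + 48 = -16*z^3 + 96*z^2 - 156*z + 56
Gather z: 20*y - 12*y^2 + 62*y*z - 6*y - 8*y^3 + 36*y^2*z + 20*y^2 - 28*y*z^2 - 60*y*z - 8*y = -8*y^3 + 8*y^2 - 28*y*z^2 + 6*y + z*(36*y^2 + 2*y)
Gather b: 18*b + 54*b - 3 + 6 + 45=72*b + 48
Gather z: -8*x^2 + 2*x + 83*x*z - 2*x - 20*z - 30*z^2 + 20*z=-8*x^2 + 83*x*z - 30*z^2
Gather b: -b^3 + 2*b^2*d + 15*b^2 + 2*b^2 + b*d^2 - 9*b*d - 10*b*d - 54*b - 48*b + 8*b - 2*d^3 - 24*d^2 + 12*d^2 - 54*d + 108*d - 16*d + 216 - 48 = -b^3 + b^2*(2*d + 17) + b*(d^2 - 19*d - 94) - 2*d^3 - 12*d^2 + 38*d + 168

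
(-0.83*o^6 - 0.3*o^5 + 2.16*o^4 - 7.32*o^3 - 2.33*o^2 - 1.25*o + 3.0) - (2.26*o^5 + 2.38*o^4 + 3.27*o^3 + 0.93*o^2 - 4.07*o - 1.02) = -0.83*o^6 - 2.56*o^5 - 0.22*o^4 - 10.59*o^3 - 3.26*o^2 + 2.82*o + 4.02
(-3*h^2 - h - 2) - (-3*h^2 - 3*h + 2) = 2*h - 4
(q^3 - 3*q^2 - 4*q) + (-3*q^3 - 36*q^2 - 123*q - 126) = -2*q^3 - 39*q^2 - 127*q - 126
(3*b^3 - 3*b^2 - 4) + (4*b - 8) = 3*b^3 - 3*b^2 + 4*b - 12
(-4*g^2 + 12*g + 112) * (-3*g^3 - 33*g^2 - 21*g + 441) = 12*g^5 + 96*g^4 - 648*g^3 - 5712*g^2 + 2940*g + 49392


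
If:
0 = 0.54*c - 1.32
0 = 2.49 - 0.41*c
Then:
No Solution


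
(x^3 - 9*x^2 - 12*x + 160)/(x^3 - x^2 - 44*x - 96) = (x - 5)/(x + 3)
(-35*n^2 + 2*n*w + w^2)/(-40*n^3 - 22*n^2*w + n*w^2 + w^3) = (7*n + w)/(8*n^2 + 6*n*w + w^2)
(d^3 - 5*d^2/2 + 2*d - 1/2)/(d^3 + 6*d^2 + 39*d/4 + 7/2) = 2*(2*d^3 - 5*d^2 + 4*d - 1)/(4*d^3 + 24*d^2 + 39*d + 14)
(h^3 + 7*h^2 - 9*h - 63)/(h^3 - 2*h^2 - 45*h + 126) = (h + 3)/(h - 6)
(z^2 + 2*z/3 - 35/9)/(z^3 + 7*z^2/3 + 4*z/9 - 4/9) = (9*z^2 + 6*z - 35)/(9*z^3 + 21*z^2 + 4*z - 4)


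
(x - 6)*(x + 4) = x^2 - 2*x - 24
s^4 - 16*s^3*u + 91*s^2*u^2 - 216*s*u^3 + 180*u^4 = (s - 6*u)*(s - 5*u)*(s - 3*u)*(s - 2*u)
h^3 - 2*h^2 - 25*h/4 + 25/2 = (h - 5/2)*(h - 2)*(h + 5/2)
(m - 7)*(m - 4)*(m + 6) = m^3 - 5*m^2 - 38*m + 168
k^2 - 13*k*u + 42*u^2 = (k - 7*u)*(k - 6*u)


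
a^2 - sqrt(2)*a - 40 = (a - 5*sqrt(2))*(a + 4*sqrt(2))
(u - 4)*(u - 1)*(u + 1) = u^3 - 4*u^2 - u + 4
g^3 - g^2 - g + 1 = (g - 1)^2*(g + 1)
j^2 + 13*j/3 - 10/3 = (j - 2/3)*(j + 5)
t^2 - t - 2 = (t - 2)*(t + 1)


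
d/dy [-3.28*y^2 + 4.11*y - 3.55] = 4.11 - 6.56*y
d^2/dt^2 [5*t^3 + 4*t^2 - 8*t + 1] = 30*t + 8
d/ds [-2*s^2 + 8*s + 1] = 8 - 4*s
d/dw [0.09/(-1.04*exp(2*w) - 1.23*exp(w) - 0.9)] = (0.1872*exp(w) + 0.1107)*exp(w)/(1.04*exp(2*w) + 1.23*exp(w) + 0.9)^2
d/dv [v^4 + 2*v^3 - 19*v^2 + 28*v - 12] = 4*v^3 + 6*v^2 - 38*v + 28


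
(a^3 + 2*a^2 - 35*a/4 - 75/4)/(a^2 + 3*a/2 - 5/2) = (2*a^2 - a - 15)/(2*(a - 1))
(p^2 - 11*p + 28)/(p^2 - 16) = (p - 7)/(p + 4)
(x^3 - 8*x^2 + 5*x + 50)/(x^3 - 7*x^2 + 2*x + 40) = (x - 5)/(x - 4)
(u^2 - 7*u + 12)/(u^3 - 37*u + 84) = 1/(u + 7)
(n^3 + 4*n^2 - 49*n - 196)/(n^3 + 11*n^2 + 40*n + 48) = (n^2 - 49)/(n^2 + 7*n + 12)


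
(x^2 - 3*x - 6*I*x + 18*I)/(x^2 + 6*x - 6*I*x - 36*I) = (x - 3)/(x + 6)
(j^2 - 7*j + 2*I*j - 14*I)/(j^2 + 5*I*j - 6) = (j - 7)/(j + 3*I)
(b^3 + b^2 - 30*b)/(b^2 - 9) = b*(b^2 + b - 30)/(b^2 - 9)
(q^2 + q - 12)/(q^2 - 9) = (q + 4)/(q + 3)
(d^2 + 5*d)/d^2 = (d + 5)/d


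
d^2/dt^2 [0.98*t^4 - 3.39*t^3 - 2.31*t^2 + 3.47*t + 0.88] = 11.76*t^2 - 20.34*t - 4.62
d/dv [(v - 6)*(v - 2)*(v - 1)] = 3*v^2 - 18*v + 20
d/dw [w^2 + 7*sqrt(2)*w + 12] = 2*w + 7*sqrt(2)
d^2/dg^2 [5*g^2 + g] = 10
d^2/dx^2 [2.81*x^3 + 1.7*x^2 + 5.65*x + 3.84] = 16.86*x + 3.4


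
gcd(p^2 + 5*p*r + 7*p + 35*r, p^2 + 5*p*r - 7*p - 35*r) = p + 5*r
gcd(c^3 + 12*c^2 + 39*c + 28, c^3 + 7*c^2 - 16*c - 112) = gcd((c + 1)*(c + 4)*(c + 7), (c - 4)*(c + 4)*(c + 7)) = c^2 + 11*c + 28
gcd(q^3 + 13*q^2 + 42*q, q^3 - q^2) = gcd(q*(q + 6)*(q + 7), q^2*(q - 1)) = q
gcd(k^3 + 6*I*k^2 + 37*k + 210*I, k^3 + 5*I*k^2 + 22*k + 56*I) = k + 7*I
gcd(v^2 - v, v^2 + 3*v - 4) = v - 1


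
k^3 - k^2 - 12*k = k*(k - 4)*(k + 3)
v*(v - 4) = v^2 - 4*v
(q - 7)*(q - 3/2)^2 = q^3 - 10*q^2 + 93*q/4 - 63/4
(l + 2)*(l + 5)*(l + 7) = l^3 + 14*l^2 + 59*l + 70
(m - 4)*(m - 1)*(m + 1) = m^3 - 4*m^2 - m + 4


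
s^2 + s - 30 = (s - 5)*(s + 6)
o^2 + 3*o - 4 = (o - 1)*(o + 4)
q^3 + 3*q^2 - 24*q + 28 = (q - 2)^2*(q + 7)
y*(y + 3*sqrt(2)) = y^2 + 3*sqrt(2)*y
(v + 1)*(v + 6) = v^2 + 7*v + 6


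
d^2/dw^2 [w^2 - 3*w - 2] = 2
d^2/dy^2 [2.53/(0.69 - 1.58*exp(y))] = (-6.315892*exp(y) - 2.758206)*exp(y)/(1.58*exp(y) - 0.69)^3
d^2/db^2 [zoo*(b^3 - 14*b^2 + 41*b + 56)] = zoo*(b + 1)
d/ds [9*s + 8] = 9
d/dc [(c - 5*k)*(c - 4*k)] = 2*c - 9*k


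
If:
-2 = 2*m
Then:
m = -1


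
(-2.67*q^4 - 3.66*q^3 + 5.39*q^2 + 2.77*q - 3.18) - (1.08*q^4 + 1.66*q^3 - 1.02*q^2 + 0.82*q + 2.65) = -3.75*q^4 - 5.32*q^3 + 6.41*q^2 + 1.95*q - 5.83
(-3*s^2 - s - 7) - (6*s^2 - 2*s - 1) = -9*s^2 + s - 6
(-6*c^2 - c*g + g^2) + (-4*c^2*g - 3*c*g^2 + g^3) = -4*c^2*g - 6*c^2 - 3*c*g^2 - c*g + g^3 + g^2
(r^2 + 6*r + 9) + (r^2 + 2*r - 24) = 2*r^2 + 8*r - 15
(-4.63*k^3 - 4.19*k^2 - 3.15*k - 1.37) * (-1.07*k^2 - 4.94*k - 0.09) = 4.9541*k^5 + 27.3555*k^4 + 24.4858*k^3 + 17.404*k^2 + 7.0513*k + 0.1233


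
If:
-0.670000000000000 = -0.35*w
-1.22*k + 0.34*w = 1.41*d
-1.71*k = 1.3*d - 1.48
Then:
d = -0.84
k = 1.50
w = 1.91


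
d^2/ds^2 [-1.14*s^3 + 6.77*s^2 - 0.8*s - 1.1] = 13.54 - 6.84*s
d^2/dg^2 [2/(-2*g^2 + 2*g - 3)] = 8*(2*g^2 - 2*g - 2*(2*g - 1)^2 + 3)/(2*g^2 - 2*g + 3)^3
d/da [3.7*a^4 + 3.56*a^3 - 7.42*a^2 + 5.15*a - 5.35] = 14.8*a^3 + 10.68*a^2 - 14.84*a + 5.15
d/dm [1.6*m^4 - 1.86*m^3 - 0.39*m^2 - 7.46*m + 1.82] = 6.4*m^3 - 5.58*m^2 - 0.78*m - 7.46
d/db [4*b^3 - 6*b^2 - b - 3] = 12*b^2 - 12*b - 1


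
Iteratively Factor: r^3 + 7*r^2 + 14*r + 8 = (r + 4)*(r^2 + 3*r + 2) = (r + 2)*(r + 4)*(r + 1)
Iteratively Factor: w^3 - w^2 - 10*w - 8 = (w - 4)*(w^2 + 3*w + 2) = (w - 4)*(w + 2)*(w + 1)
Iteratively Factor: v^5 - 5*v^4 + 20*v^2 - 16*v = (v - 1)*(v^4 - 4*v^3 - 4*v^2 + 16*v) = (v - 1)*(v + 2)*(v^3 - 6*v^2 + 8*v) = (v - 4)*(v - 1)*(v + 2)*(v^2 - 2*v) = (v - 4)*(v - 2)*(v - 1)*(v + 2)*(v)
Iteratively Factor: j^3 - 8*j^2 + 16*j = (j)*(j^2 - 8*j + 16) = j*(j - 4)*(j - 4)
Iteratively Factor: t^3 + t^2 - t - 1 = (t + 1)*(t^2 - 1) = (t + 1)^2*(t - 1)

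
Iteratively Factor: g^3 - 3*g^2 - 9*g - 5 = (g + 1)*(g^2 - 4*g - 5) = (g + 1)^2*(g - 5)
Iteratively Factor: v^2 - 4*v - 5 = (v - 5)*(v + 1)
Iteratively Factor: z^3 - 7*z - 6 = (z + 2)*(z^2 - 2*z - 3) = (z + 1)*(z + 2)*(z - 3)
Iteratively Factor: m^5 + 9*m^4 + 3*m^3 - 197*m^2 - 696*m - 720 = (m + 3)*(m^4 + 6*m^3 - 15*m^2 - 152*m - 240) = (m + 3)*(m + 4)*(m^3 + 2*m^2 - 23*m - 60) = (m + 3)^2*(m + 4)*(m^2 - m - 20) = (m - 5)*(m + 3)^2*(m + 4)*(m + 4)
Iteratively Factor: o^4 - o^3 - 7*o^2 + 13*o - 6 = (o - 2)*(o^3 + o^2 - 5*o + 3) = (o - 2)*(o + 3)*(o^2 - 2*o + 1) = (o - 2)*(o - 1)*(o + 3)*(o - 1)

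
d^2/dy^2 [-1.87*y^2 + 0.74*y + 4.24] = -3.74000000000000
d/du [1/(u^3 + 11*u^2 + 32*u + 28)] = (-3*u^2 - 22*u - 32)/(u^3 + 11*u^2 + 32*u + 28)^2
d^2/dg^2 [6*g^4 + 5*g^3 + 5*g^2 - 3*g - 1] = 72*g^2 + 30*g + 10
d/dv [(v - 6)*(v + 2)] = 2*v - 4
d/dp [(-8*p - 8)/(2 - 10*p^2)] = 4*(5*p^2 - 10*p*(p + 1) - 1)/(5*p^2 - 1)^2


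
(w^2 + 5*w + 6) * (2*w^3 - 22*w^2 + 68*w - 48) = 2*w^5 - 12*w^4 - 30*w^3 + 160*w^2 + 168*w - 288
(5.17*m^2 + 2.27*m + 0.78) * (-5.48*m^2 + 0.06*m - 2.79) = -28.3316*m^4 - 12.1294*m^3 - 18.5625*m^2 - 6.2865*m - 2.1762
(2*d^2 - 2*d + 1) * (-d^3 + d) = -2*d^5 + 2*d^4 + d^3 - 2*d^2 + d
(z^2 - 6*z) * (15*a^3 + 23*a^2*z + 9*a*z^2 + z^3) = 15*a^3*z^2 - 90*a^3*z + 23*a^2*z^3 - 138*a^2*z^2 + 9*a*z^4 - 54*a*z^3 + z^5 - 6*z^4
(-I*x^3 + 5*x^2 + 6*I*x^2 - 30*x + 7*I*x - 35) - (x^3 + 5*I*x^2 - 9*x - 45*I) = -x^3 - I*x^3 + 5*x^2 + I*x^2 - 21*x + 7*I*x - 35 + 45*I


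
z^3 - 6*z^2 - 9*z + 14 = (z - 7)*(z - 1)*(z + 2)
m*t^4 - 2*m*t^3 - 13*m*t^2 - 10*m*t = t*(t - 5)*(t + 2)*(m*t + m)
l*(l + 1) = l^2 + l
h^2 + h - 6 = (h - 2)*(h + 3)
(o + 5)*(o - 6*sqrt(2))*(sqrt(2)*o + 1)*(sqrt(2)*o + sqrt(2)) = 2*o^4 - 11*sqrt(2)*o^3 + 12*o^3 - 66*sqrt(2)*o^2 - 2*o^2 - 55*sqrt(2)*o - 72*o - 60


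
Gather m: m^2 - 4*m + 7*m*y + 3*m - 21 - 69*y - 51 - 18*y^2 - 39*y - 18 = m^2 + m*(7*y - 1) - 18*y^2 - 108*y - 90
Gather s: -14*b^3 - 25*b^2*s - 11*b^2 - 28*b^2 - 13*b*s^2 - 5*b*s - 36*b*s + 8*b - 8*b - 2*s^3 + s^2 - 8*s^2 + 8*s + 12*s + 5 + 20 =-14*b^3 - 39*b^2 - 2*s^3 + s^2*(-13*b - 7) + s*(-25*b^2 - 41*b + 20) + 25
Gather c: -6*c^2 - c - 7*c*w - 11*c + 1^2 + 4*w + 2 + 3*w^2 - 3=-6*c^2 + c*(-7*w - 12) + 3*w^2 + 4*w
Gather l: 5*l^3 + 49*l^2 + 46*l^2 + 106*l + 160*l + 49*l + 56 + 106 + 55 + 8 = 5*l^3 + 95*l^2 + 315*l + 225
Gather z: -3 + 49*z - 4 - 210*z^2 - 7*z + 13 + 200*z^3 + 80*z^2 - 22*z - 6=200*z^3 - 130*z^2 + 20*z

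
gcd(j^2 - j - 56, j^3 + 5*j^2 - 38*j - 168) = j + 7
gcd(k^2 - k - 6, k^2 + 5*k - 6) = 1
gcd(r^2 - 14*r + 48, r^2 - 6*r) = r - 6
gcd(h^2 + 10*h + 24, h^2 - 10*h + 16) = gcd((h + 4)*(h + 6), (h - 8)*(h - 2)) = 1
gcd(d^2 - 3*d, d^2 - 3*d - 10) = 1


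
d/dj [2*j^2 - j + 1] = 4*j - 1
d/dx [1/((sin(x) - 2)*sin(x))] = 2*(1 - sin(x))*cos(x)/((sin(x) - 2)^2*sin(x)^2)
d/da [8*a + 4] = 8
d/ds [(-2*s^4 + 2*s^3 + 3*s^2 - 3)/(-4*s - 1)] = 2*(12*s^4 - 4*s^3 - 9*s^2 - 3*s - 6)/(16*s^2 + 8*s + 1)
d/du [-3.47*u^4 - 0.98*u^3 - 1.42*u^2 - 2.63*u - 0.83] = -13.88*u^3 - 2.94*u^2 - 2.84*u - 2.63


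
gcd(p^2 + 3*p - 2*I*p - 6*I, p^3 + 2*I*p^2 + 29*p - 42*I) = p - 2*I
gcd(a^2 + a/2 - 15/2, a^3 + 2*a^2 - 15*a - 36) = a + 3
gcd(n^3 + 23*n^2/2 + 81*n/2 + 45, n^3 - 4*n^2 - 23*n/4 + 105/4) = n + 5/2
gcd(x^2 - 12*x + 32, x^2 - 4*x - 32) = x - 8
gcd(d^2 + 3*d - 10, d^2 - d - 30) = d + 5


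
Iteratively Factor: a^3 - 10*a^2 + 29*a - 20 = (a - 4)*(a^2 - 6*a + 5) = (a - 4)*(a - 1)*(a - 5)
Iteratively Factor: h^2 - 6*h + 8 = (h - 2)*(h - 4)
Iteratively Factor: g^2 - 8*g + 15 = (g - 3)*(g - 5)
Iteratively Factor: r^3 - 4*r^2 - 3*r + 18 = (r + 2)*(r^2 - 6*r + 9) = (r - 3)*(r + 2)*(r - 3)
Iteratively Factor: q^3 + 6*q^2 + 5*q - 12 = (q + 4)*(q^2 + 2*q - 3) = (q + 3)*(q + 4)*(q - 1)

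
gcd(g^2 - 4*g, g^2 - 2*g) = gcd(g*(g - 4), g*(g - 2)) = g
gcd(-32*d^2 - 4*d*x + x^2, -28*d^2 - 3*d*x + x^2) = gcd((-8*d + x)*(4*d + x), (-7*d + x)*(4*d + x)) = 4*d + x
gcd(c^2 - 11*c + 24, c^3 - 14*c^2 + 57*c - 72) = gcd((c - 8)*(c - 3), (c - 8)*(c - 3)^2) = c^2 - 11*c + 24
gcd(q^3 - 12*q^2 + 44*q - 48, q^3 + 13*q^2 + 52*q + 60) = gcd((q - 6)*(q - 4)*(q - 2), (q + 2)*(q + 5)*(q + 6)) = 1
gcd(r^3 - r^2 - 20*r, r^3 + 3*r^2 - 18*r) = r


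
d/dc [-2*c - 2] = -2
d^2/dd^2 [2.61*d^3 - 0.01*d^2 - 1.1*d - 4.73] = 15.66*d - 0.02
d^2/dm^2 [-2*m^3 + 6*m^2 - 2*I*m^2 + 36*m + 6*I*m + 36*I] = -12*m + 12 - 4*I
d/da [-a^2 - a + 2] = -2*a - 1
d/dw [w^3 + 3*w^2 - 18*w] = 3*w^2 + 6*w - 18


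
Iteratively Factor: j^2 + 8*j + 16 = (j + 4)*(j + 4)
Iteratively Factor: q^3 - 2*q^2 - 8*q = (q)*(q^2 - 2*q - 8) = q*(q - 4)*(q + 2)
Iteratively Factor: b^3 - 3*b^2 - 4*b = (b)*(b^2 - 3*b - 4) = b*(b + 1)*(b - 4)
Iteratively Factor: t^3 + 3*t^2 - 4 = (t - 1)*(t^2 + 4*t + 4) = (t - 1)*(t + 2)*(t + 2)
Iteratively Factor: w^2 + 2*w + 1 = (w + 1)*(w + 1)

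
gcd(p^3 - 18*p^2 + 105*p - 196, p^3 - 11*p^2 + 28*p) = p^2 - 11*p + 28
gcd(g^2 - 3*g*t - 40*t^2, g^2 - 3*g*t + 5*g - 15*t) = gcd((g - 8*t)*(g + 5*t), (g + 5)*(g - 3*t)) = 1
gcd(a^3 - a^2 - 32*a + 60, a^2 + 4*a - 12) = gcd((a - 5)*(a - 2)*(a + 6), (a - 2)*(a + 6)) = a^2 + 4*a - 12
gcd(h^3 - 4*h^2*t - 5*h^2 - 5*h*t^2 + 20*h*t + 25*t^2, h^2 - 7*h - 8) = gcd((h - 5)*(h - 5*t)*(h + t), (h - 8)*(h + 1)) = 1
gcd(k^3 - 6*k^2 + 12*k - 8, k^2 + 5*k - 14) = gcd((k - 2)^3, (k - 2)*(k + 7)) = k - 2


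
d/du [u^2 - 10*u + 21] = 2*u - 10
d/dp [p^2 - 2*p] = 2*p - 2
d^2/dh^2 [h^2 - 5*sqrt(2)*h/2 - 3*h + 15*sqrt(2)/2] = 2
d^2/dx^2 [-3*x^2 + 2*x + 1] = -6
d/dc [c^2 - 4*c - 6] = 2*c - 4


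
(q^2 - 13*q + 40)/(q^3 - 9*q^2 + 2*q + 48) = (q - 5)/(q^2 - q - 6)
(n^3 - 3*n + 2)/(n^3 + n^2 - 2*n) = (n - 1)/n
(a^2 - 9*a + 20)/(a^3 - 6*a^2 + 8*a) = (a - 5)/(a*(a - 2))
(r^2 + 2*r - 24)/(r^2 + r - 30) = (r - 4)/(r - 5)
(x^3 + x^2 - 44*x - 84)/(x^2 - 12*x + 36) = (x^3 + x^2 - 44*x - 84)/(x^2 - 12*x + 36)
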